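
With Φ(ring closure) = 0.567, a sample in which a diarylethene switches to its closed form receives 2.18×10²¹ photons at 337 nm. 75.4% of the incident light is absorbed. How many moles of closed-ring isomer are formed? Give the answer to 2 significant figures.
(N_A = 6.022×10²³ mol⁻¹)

0.0015 mol

Moles of photons: 2.18×10²¹ / 6.022×10²³ = 0.003620 mol.
Photons absorbed: 0.754 × 0.003620 = 0.002729 mol.
Product: Φ × n_abs = 0.567 × 0.002729 = 0.001547 mol.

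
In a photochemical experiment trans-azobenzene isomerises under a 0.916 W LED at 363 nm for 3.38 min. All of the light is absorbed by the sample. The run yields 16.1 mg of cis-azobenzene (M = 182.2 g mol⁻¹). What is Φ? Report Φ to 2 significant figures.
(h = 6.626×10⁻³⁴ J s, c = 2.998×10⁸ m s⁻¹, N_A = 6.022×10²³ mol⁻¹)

Φ = 0.16

Product: 16.1 mg / 182.2 g mol⁻¹ = 8.836×10⁻⁵ mol.
Photon energy at 363 nm: hc/λ = (6.626×10⁻³⁴)(2.998×10⁸)/(363×10⁻⁹) = 5.472×10⁻¹⁹ J.
Energy delivered: (0.916 W)(202.8 s) = 185.8 J.
Photons incident: 185.8 / 5.472×10⁻¹⁹ = 3.395×10²⁰, i.e. 3.395×10²⁰/6.022×10²³ = 5.638×10⁻⁴ mol.
Φ = 8.836×10⁻⁵ mol / 5.638×10⁻⁴ mol photons = 0.16.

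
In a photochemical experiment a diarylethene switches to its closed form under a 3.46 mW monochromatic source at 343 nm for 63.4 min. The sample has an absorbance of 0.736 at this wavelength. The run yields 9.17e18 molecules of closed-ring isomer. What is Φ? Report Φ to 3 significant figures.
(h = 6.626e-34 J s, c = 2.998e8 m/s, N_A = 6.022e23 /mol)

Φ = 0.494

Product: 9.17e18 / 6.022e23 = 1.523e-5 mol.
Photon energy at 343 nm: hc/λ = (6.626e-34)(2.998e8)/(343e-9) = 5.791e-19 J.
Energy delivered: (3.46 mW)(3804 s) = 13.16 J.
Photons incident: 13.16 / 5.791e-19 = 2.272e19, i.e. 2.272e19/6.022e23 = 3.773e-5 mol.
Fraction absorbed: 1 − 10^(−0.736) = 0.8163.
Photons absorbed: 0.8163 × 3.773e-5 = 3.080e-5 mol.
Φ = 1.523e-5 mol / 3.080e-5 mol photons = 0.494.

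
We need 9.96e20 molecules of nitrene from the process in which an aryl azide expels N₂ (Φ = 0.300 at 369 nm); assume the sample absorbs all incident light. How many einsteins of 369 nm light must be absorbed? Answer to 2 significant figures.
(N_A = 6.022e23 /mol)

0.0055 einstein

Product: 9.96e20 / 6.022e23 = 0.001654 mol.
Photons that must be absorbed: 0.001654 / 0.300 = 0.005513 mol.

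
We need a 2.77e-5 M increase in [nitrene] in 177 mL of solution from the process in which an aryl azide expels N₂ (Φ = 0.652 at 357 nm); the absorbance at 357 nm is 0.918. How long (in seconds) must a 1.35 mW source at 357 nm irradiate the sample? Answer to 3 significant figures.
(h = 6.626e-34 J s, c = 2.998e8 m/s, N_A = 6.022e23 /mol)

Product: (2.77e-5 M)(0.177 L) = 4.903e-6 mol.
Photons that must be absorbed: 4.903e-6 / 0.652 = 7.520e-6 mol.
Fraction absorbed: 1 − 10^(−0.918) = 0.8792.
Incident photons needed: 7.520e-6 / 0.8792 = 8.553e-6 mol.
Photon energy: hc/λ = 5.564e-19 J; per mole, 3.351e5 J mol⁻¹.
Energy required: 8.553e-6 × 3.351e5 = 2.866 J.
Time: 2.866 J / 0.00135 W = 2120 s.

t ≈ 2120 s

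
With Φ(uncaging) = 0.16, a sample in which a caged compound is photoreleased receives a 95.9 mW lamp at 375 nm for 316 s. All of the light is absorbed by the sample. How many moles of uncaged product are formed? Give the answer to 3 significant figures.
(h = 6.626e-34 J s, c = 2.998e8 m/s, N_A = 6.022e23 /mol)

1.52e-5 mol

Photon energy at 375 nm: hc/λ = (6.626e-34)(2.998e8)/(375e-9) = 5.297e-19 J.
Energy delivered: (95.9 mW)(316 s) = 30.30 J.
Photons incident: 30.30 / 5.297e-19 = 5.720e19, i.e. 5.720e19/6.022e23 = 9.499e-5 mol.
Product: Φ × n_abs = 0.16 × 9.499e-5 = 1.520e-5 mol.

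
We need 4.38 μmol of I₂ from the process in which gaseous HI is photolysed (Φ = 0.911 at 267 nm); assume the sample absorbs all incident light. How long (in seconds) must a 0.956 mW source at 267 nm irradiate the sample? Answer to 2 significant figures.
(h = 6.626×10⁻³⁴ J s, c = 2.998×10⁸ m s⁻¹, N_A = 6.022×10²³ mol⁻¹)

t ≈ 2300 s

Product: 4.38 μmol = 4.38×10⁻⁶ mol.
Photons that must be absorbed: 4.38×10⁻⁶ / 0.911 = 4.808×10⁻⁶ mol.
Photon energy: hc/λ = 7.440×10⁻¹⁹ J; per mole, 4.480×10⁵ J mol⁻¹.
Energy required: 4.808×10⁻⁶ × 4.480×10⁵ = 2.154 J.
Time: 2.154 J / 0.000956 W = 2300 s.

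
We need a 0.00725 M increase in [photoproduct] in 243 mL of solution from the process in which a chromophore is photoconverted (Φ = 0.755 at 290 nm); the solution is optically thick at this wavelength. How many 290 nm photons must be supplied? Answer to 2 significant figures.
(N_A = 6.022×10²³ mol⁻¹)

1.4×10²¹ photons

Product: (0.00725 M)(0.243 L) = 0.001762 mol.
Photons that must be absorbed: 0.001762 / 0.755 = 0.002334 mol.
Photon count: 0.002334 × 6.022×10²³ = 1.4×10²¹.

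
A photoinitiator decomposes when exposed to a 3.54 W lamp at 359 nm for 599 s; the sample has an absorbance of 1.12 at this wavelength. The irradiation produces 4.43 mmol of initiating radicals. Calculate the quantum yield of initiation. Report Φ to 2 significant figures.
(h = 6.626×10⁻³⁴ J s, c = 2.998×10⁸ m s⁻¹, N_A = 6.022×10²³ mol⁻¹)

Product: 4.43 mmol = 0.00443 mol.
Photon energy at 359 nm: hc/λ = (6.626×10⁻³⁴)(2.998×10⁸)/(359×10⁻⁹) = 5.533×10⁻¹⁹ J.
Energy delivered: (3.54 W)(599 s) = 2120 J.
Photons incident: 2120 / 5.533×10⁻¹⁹ = 3.832×10²¹, i.e. 3.832×10²¹/6.022×10²³ = 0.006363 mol.
Fraction absorbed: 1 − 10^(−1.12) = 0.9241.
Photons absorbed: 0.9241 × 0.006363 = 0.005880 mol.
Φ = 0.00443 mol / 0.005880 mol photons = 0.75.

Φ = 0.75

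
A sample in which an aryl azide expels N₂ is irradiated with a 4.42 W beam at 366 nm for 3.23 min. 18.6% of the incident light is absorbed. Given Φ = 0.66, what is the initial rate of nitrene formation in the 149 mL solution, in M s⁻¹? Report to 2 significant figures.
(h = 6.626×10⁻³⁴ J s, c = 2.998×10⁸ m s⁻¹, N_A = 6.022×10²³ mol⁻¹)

1.1×10⁻⁵ M s⁻¹

Photon energy at 366 nm: hc/λ = (6.626×10⁻³⁴)(2.998×10⁸)/(366×10⁻⁹) = 5.428×10⁻¹⁹ J.
Energy delivered: (4.42 W)(193.8 s) = 856.6 J.
Photons incident: 856.6 / 5.428×10⁻¹⁹ = 1.578×10²¹, i.e. 1.578×10²¹/6.022×10²³ = 0.002620 mol.
Photons absorbed: 0.186 × 0.002620 = 4.873×10⁻⁴ mol.
Product formed: 0.66 × 4.873×10⁻⁴ = 3.216×10⁻⁴ mol.
Rate: 3.216×10⁻⁴ mol / (193.8 s × 0.149 L) = 1.1×10⁻⁵ M s⁻¹.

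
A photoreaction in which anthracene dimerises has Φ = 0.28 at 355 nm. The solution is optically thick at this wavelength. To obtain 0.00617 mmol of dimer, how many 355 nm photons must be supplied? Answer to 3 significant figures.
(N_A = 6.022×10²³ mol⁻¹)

Product: 0.00617 mmol = 6.17×10⁻⁶ mol.
Photons that must be absorbed: 6.17×10⁻⁶ / 0.28 = 2.204×10⁻⁵ mol.
Photon count: 2.204×10⁻⁵ × 6.022×10²³ = 1.33×10¹⁹.

1.33×10¹⁹ photons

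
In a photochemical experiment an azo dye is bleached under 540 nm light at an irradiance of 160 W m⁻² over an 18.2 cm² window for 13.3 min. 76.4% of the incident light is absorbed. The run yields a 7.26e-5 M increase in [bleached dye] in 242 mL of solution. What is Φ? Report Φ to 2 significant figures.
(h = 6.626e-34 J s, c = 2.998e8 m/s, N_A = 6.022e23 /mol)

Product: (7.26e-5 M)(0.242 L) = 1.757e-5 mol.
Photon energy at 540 nm: hc/λ = (6.626e-34)(2.998e8)/(540e-9) = 3.679e-19 J.
Energy delivered: (160 W m⁻²)(18.2e-4 m²)(798 s) = 232.4 J.
Photons incident: 232.4 / 3.679e-19 = 6.317e20, i.e. 6.317e20/6.022e23 = 0.001049 mol.
Photons absorbed: 0.764 × 0.001049 = 8.014e-4 mol.
Φ = 1.757e-5 mol / 8.014e-4 mol photons = 0.022.

Φ = 0.022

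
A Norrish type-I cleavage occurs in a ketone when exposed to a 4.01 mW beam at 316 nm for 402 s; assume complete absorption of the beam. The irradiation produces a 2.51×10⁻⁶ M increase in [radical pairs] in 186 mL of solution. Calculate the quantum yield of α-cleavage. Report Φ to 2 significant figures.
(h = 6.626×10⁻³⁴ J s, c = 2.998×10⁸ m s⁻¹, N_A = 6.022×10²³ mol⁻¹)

Φ = 0.11

Product: (2.51×10⁻⁶ M)(0.186 L) = 4.669×10⁻⁷ mol.
Photon energy at 316 nm: hc/λ = (6.626×10⁻³⁴)(2.998×10⁸)/(316×10⁻⁹) = 6.286×10⁻¹⁹ J.
Energy delivered: (4.01 mW)(402 s) = 1.612 J.
Photons incident: 1.612 / 6.286×10⁻¹⁹ = 2.564×10¹⁸, i.e. 2.564×10¹⁸/6.022×10²³ = 4.258×10⁻⁶ mol.
Φ = 4.669×10⁻⁷ mol / 4.258×10⁻⁶ mol photons = 0.11.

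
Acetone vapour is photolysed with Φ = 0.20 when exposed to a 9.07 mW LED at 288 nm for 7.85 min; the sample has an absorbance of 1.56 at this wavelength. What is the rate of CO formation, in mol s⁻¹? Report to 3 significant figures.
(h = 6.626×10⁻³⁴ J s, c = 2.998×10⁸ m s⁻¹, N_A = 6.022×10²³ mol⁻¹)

4.25×10⁻⁹ mol s⁻¹

Photon energy at 288 nm: hc/λ = (6.626×10⁻³⁴)(2.998×10⁸)/(288×10⁻⁹) = 6.897×10⁻¹⁹ J.
Energy delivered: (9.07 mW)(471 s) = 4.272 J.
Photons incident: 4.272 / 6.897×10⁻¹⁹ = 6.194×10¹⁸, i.e. 6.194×10¹⁸/6.022×10²³ = 1.029×10⁻⁵ mol.
Fraction absorbed: 1 − 10^(−1.56) = 0.9725.
Photons absorbed: 0.9725 × 1.029×10⁻⁵ = 1.001×10⁻⁵ mol.
Product formed: 0.20 × 1.001×10⁻⁵ = 2.002×10⁻⁶ mol.
Rate: 2.002×10⁻⁶ / 471 s = 4.25×10⁻⁹ mol s⁻¹.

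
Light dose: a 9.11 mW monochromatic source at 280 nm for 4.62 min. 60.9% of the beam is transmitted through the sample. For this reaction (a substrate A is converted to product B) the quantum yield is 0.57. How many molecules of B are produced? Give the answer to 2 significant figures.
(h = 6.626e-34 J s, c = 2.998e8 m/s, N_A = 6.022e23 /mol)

7.9e17 molecules

Photon energy at 280 nm: hc/λ = (6.626e-34)(2.998e8)/(280e-9) = 7.095e-19 J.
Energy delivered: (9.11 mW)(277.2 s) = 2.525 J.
Photons incident: 2.525 / 7.095e-19 = 3.559e18, i.e. 3.559e18/6.022e23 = 5.910e-6 mol.
Fraction absorbed: 1 − 60.9/100 = 0.3910.
Photons absorbed: 0.3910 × 5.910e-6 = 2.311e-6 mol.
Product: Φ × n_abs = 0.57 × 2.311e-6 = 1.317e-6 mol.
As a count: 1.317e-6 × 6.022e23 = 7.9e17.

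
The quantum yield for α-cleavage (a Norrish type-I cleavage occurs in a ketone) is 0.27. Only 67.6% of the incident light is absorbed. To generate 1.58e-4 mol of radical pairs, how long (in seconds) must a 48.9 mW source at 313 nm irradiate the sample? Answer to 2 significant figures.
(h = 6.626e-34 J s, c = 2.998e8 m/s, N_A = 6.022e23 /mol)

Photons that must be absorbed: 1.58e-4 / 0.27 = 5.852e-4 mol.
Incident photons needed: 5.852e-4 / 0.676 = 8.657e-4 mol.
Photon energy: hc/λ = 6.347e-19 J; per mole, 3.822e5 J mol⁻¹.
Energy required: 8.657e-4 × 3.822e5 = 330.9 J.
Time: 330.9 J / 0.0489 W = 6800 s.

t ≈ 6800 s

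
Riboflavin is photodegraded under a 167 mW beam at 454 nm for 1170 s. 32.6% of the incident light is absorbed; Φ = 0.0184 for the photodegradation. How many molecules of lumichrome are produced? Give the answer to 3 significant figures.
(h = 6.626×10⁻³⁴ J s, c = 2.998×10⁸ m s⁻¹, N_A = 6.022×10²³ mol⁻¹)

Photon energy at 454 nm: hc/λ = (6.626×10⁻³⁴)(2.998×10⁸)/(454×10⁻⁹) = 4.375×10⁻¹⁹ J.
Energy delivered: (167 mW)(1170 s) = 195.4 J.
Photons incident: 195.4 / 4.375×10⁻¹⁹ = 4.466×10²⁰, i.e. 4.466×10²⁰/6.022×10²³ = 7.416×10⁻⁴ mol.
Photons absorbed: 0.326 × 7.416×10⁻⁴ = 2.418×10⁻⁴ mol.
Product: Φ × n_abs = 0.0184 × 2.418×10⁻⁴ = 4.449×10⁻⁶ mol.
As a count: 4.449×10⁻⁶ × 6.022×10²³ = 2.68×10¹⁸.

2.68×10¹⁸ molecules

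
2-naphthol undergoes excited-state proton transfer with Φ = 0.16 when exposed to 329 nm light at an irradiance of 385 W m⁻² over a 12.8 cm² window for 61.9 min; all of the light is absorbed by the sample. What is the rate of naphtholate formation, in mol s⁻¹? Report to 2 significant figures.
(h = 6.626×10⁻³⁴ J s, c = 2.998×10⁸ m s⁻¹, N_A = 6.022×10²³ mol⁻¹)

2.2×10⁻⁷ mol s⁻¹

Photon energy at 329 nm: hc/λ = (6.626×10⁻³⁴)(2.998×10⁸)/(329×10⁻⁹) = 6.038×10⁻¹⁹ J.
Energy delivered: (385 W m⁻²)(12.8×10⁻⁴ m²)(3714 s) = 1830 J.
Photons incident: 1830 / 6.038×10⁻¹⁹ = 3.031×10²¹, i.e. 3.031×10²¹/6.022×10²³ = 0.005033 mol.
Product formed: 0.16 × 0.005033 = 8.053×10⁻⁴ mol.
Rate: 8.053×10⁻⁴ / 3714 s = 2.2×10⁻⁷ mol s⁻¹.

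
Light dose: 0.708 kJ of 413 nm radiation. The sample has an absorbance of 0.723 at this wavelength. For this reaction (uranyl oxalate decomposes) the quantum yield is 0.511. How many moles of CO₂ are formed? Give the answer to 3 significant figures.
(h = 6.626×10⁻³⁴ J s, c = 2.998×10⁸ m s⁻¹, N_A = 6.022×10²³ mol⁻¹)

0.00101 mol

Photon energy at 413 nm: hc/λ = (6.626×10⁻³⁴)(2.998×10⁸)/(413×10⁻⁹) = 4.810×10⁻¹⁹ J.
Incident energy: 0.708 kJ = 708 J.
Photons incident: 708 / 4.810×10⁻¹⁹ = 1.472×10²¹, i.e. 1.472×10²¹/6.022×10²³ = 0.002444 mol.
Fraction absorbed: 1 − 10^(−0.723) = 0.8108.
Photons absorbed: 0.8108 × 0.002444 = 0.001982 mol.
Product: Φ × n_abs = 0.511 × 0.001982 = 0.001013 mol.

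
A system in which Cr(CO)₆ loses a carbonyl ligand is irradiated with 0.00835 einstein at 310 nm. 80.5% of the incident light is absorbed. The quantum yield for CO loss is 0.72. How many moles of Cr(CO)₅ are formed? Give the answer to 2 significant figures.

0.0048 mol

Photons absorbed: 0.805 × 0.00835 = 0.006722 mol.
Product: Φ × n_abs = 0.72 × 0.006722 = 0.004840 mol.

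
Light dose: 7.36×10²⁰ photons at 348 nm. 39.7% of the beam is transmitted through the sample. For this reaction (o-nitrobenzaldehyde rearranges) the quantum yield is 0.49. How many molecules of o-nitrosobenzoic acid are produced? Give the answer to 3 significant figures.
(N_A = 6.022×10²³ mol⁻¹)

Moles of photons: 7.36×10²⁰ / 6.022×10²³ = 0.001222 mol.
Fraction absorbed: 1 − 39.7/100 = 0.6030.
Photons absorbed: 0.6030 × 0.001222 = 7.369×10⁻⁴ mol.
Product: Φ × n_abs = 0.49 × 7.369×10⁻⁴ = 3.611×10⁻⁴ mol.
As a count: 3.611×10⁻⁴ × 6.022×10²³ = 2.17×10²⁰.

2.17×10²⁰ molecules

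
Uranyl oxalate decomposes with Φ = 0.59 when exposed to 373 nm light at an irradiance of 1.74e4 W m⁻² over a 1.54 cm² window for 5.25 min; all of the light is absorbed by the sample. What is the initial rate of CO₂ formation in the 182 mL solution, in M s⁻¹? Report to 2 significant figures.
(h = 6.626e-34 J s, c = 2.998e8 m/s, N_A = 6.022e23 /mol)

Photon energy at 373 nm: hc/λ = (6.626e-34)(2.998e8)/(373e-9) = 5.326e-19 J.
Energy delivered: (1.74e4 W m⁻²)(1.54e-4 m²)(315 s) = 844.1 J.
Photons incident: 844.1 / 5.326e-19 = 1.585e21, i.e. 1.585e21/6.022e23 = 0.002632 mol.
Product formed: 0.59 × 0.002632 = 0.001553 mol.
Rate: 0.001553 mol / (315 s × 0.182 L) = 2.7e-5 M s⁻¹.

2.7e-5 M s⁻¹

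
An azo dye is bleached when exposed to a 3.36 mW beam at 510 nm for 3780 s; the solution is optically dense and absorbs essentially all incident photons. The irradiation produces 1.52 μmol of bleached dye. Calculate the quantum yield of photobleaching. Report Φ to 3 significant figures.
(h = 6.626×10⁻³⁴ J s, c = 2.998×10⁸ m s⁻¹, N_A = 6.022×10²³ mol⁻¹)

Product: 1.52 μmol = 1.52×10⁻⁶ mol.
Photon energy at 510 nm: hc/λ = (6.626×10⁻³⁴)(2.998×10⁸)/(510×10⁻⁹) = 3.895×10⁻¹⁹ J.
Energy delivered: (3.36 mW)(3780 s) = 12.70 J.
Photons incident: 12.70 / 3.895×10⁻¹⁹ = 3.261×10¹⁹, i.e. 3.261×10¹⁹/6.022×10²³ = 5.415×10⁻⁵ mol.
Φ = 1.52×10⁻⁶ mol / 5.415×10⁻⁵ mol photons = 0.0281.

Φ = 0.0281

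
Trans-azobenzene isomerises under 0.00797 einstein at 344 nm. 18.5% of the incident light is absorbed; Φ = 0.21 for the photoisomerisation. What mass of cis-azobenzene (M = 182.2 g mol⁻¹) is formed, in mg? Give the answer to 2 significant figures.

56 mg

Photons absorbed: 0.185 × 0.00797 = 0.001474 mol.
Product: Φ × n_abs = 0.21 × 0.001474 = 3.095×10⁻⁴ mol.
Mass: 3.095×10⁻⁴ × 182.2 = 0.05639 g = 56 mg.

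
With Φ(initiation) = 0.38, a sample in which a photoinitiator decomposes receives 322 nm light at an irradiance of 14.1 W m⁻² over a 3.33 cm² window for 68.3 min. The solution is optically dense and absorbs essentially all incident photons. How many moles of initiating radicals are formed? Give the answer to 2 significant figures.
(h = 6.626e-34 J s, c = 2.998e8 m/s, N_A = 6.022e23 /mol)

2.0e-5 mol

Photon energy at 322 nm: hc/λ = (6.626e-34)(2.998e8)/(322e-9) = 6.169e-19 J.
Energy delivered: (14.1 W m⁻²)(3.33e-4 m²)(4098 s) = 19.24 J.
Photons incident: 19.24 / 6.169e-19 = 3.119e19, i.e. 3.119e19/6.022e23 = 5.179e-5 mol.
Product: Φ × n_abs = 0.38 × 5.179e-5 = 1.968e-5 mol.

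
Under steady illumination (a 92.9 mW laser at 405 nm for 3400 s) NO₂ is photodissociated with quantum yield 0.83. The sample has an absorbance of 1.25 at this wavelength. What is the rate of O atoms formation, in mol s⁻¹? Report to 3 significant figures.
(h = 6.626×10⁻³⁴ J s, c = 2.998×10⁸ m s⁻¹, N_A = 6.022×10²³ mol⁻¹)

2.46×10⁻⁷ mol s⁻¹

Photon energy at 405 nm: hc/λ = (6.626×10⁻³⁴)(2.998×10⁸)/(405×10⁻⁹) = 4.905×10⁻¹⁹ J.
Energy delivered: (92.9 mW)(3400 s) = 315.9 J.
Photons incident: 315.9 / 4.905×10⁻¹⁹ = 6.440×10²⁰, i.e. 6.440×10²⁰/6.022×10²³ = 0.001069 mol.
Fraction absorbed: 1 − 10^(−1.25) = 0.9438.
Photons absorbed: 0.9438 × 0.001069 = 0.001009 mol.
Product formed: 0.83 × 0.001009 = 8.375×10⁻⁴ mol.
Rate: 8.375×10⁻⁴ / 3400 s = 2.46×10⁻⁷ mol s⁻¹.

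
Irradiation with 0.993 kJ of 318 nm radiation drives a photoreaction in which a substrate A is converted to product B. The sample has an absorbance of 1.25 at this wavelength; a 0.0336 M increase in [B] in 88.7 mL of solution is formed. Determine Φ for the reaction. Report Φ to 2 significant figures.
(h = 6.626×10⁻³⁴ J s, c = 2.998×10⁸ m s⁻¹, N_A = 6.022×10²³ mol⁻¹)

Product: (0.0336 M)(0.0887 L) = 0.002980 mol.
Photon energy at 318 nm: hc/λ = (6.626×10⁻³⁴)(2.998×10⁸)/(318×10⁻⁹) = 6.247×10⁻¹⁹ J.
Incident energy: 0.993 kJ = 993 J.
Photons incident: 993 / 6.247×10⁻¹⁹ = 1.590×10²¹, i.e. 1.590×10²¹/6.022×10²³ = 0.002640 mol.
Fraction absorbed: 1 − 10^(−1.25) = 0.9438.
Photons absorbed: 0.9438 × 0.002640 = 0.002492 mol.
Φ = 0.002980 mol / 0.002492 mol photons = 1.2.

Φ = 1.2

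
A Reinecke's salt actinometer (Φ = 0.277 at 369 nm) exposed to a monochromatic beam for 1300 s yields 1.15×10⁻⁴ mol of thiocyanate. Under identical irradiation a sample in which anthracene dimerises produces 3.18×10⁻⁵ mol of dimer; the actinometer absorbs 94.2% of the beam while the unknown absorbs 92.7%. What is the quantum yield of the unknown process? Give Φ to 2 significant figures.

Photons absorbed by the actinometer: 1.15×10⁻⁴ / 0.277 = 4.152×10⁻⁴ mol.
Incident flux: 4.152×10⁻⁴ / 0.942 = 4.408×10⁻⁴ einstein.
Absorbed by unknown: 0.927 × 4.408×10⁻⁴ = 4.086×10⁻⁴ mol.
Φ(unknown) = 3.18×10⁻⁵ / 4.086×10⁻⁴ = 0.078.

Φ = 0.078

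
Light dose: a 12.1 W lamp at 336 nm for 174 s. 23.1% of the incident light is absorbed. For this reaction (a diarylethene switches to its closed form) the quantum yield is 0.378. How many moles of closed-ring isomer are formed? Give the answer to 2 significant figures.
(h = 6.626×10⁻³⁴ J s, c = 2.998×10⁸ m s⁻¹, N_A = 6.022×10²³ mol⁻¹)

5.2×10⁻⁴ mol

Photon energy at 336 nm: hc/λ = (6.626×10⁻³⁴)(2.998×10⁸)/(336×10⁻⁹) = 5.912×10⁻¹⁹ J.
Energy delivered: (12.1 W)(174 s) = 2105 J.
Photons incident: 2105 / 5.912×10⁻¹⁹ = 3.561×10²¹, i.e. 3.561×10²¹/6.022×10²³ = 0.005913 mol.
Photons absorbed: 0.231 × 0.005913 = 0.001366 mol.
Product: Φ × n_abs = 0.378 × 0.001366 = 5.163×10⁻⁴ mol.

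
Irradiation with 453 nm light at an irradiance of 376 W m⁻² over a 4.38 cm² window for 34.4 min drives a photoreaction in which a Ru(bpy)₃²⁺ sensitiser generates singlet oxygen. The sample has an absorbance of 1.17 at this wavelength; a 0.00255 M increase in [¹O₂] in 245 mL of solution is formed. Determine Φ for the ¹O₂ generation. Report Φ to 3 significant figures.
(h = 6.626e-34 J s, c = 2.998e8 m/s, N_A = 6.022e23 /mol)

Product: (0.00255 M)(0.245 L) = 6.248e-4 mol.
Photon energy at 453 nm: hc/λ = (6.626e-34)(2.998e8)/(453e-9) = 4.385e-19 J.
Energy delivered: (376 W m⁻²)(4.38e-4 m²)(2064 s) = 339.9 J.
Photons incident: 339.9 / 4.385e-19 = 7.751e20, i.e. 7.751e20/6.022e23 = 0.001287 mol.
Fraction absorbed: 1 − 10^(−1.17) = 0.9324.
Photons absorbed: 0.9324 × 0.001287 = 0.001200 mol.
Φ = 6.248e-4 mol / 0.001200 mol photons = 0.521.

Φ = 0.521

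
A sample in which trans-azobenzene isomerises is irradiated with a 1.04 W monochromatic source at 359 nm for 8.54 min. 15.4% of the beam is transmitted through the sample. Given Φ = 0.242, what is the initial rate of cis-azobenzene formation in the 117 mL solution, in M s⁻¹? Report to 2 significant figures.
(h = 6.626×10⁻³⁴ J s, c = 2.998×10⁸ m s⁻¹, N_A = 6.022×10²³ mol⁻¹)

Photon energy at 359 nm: hc/λ = (6.626×10⁻³⁴)(2.998×10⁸)/(359×10⁻⁹) = 5.533×10⁻¹⁹ J.
Energy delivered: (1.04 W)(512.4 s) = 532.9 J.
Photons incident: 532.9 / 5.533×10⁻¹⁹ = 9.631×10²⁰, i.e. 9.631×10²⁰/6.022×10²³ = 0.001599 mol.
Fraction absorbed: 1 − 15.4/100 = 0.8460.
Photons absorbed: 0.8460 × 0.001599 = 0.001353 mol.
Product formed: 0.242 × 0.001353 = 3.274×10⁻⁴ mol.
Rate: 3.274×10⁻⁴ mol / (512.4 s × 0.117 L) = 5.5×10⁻⁶ M s⁻¹.

5.5×10⁻⁶ M s⁻¹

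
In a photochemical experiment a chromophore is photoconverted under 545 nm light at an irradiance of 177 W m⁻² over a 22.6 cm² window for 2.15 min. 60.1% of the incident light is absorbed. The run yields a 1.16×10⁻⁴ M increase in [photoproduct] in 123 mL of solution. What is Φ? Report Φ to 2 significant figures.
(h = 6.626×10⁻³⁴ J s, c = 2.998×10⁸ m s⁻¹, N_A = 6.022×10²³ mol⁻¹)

Product: (1.16×10⁻⁴ M)(0.123 L) = 1.427×10⁻⁵ mol.
Photon energy at 545 nm: hc/λ = (6.626×10⁻³⁴)(2.998×10⁸)/(545×10⁻⁹) = 3.645×10⁻¹⁹ J.
Energy delivered: (177 W m⁻²)(22.6×10⁻⁴ m²)(129 s) = 51.60 J.
Photons incident: 51.60 / 3.645×10⁻¹⁹ = 1.416×10²⁰, i.e. 1.416×10²⁰/6.022×10²³ = 2.351×10⁻⁴ mol.
Photons absorbed: 0.601 × 2.351×10⁻⁴ = 1.413×10⁻⁴ mol.
Φ = 1.427×10⁻⁵ mol / 1.413×10⁻⁴ mol photons = 0.10.

Φ = 0.10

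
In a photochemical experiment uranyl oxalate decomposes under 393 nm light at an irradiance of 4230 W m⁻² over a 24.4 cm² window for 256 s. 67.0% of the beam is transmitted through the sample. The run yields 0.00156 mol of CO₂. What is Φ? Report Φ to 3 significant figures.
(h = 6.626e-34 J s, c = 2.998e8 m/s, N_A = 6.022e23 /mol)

Φ = 0.545

Photon energy at 393 nm: hc/λ = (6.626e-34)(2.998e8)/(393e-9) = 5.055e-19 J.
Energy delivered: (4230 W m⁻²)(24.4e-4 m²)(256 s) = 2642 J.
Photons incident: 2642 / 5.055e-19 = 5.227e21, i.e. 5.227e21/6.022e23 = 0.008680 mol.
Fraction absorbed: 1 − 67.0/100 = 0.3300.
Photons absorbed: 0.3300 × 0.008680 = 0.002864 mol.
Φ = 0.00156 mol / 0.002864 mol photons = 0.545.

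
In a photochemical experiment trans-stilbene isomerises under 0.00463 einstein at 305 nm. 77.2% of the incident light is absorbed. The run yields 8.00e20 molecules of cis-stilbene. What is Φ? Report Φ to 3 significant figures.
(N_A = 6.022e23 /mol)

Product: 8.00e20 / 6.022e23 = 0.001328 mol.
Photons absorbed: 0.772 × 0.00463 = 0.003574 mol.
Φ = 0.001328 mol / 0.003574 mol photons = 0.372.

Φ = 0.372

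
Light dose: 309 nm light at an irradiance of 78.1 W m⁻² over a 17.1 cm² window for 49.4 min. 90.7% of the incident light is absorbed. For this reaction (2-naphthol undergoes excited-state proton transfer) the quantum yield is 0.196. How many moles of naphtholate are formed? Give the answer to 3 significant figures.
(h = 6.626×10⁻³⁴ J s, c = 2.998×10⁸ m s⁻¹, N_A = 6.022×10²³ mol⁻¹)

1.82×10⁻⁴ mol

Photon energy at 309 nm: hc/λ = (6.626×10⁻³⁴)(2.998×10⁸)/(309×10⁻⁹) = 6.429×10⁻¹⁹ J.
Energy delivered: (78.1 W m⁻²)(17.1×10⁻⁴ m²)(2964 s) = 395.8 J.
Photons incident: 395.8 / 6.429×10⁻¹⁹ = 6.156×10²⁰, i.e. 6.156×10²⁰/6.022×10²³ = 0.001022 mol.
Photons absorbed: 0.907 × 0.001022 = 9.270×10⁻⁴ mol.
Product: Φ × n_abs = 0.196 × 9.270×10⁻⁴ = 1.817×10⁻⁴ mol.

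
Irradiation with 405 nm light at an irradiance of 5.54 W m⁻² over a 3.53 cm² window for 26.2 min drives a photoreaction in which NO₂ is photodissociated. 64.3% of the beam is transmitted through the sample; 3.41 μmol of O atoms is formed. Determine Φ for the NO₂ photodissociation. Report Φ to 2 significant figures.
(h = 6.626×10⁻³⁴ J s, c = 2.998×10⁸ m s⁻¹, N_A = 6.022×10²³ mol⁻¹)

Product: 3.41 μmol = 3.41×10⁻⁶ mol.
Photon energy at 405 nm: hc/λ = (6.626×10⁻³⁴)(2.998×10⁸)/(405×10⁻⁹) = 4.905×10⁻¹⁹ J.
Energy delivered: (5.54 W m⁻²)(3.53×10⁻⁴ m²)(1572 s) = 3.074 J.
Photons incident: 3.074 / 4.905×10⁻¹⁹ = 6.267×10¹⁸, i.e. 6.267×10¹⁸/6.022×10²³ = 1.041×10⁻⁵ mol.
Fraction absorbed: 1 − 64.3/100 = 0.3570.
Photons absorbed: 0.3570 × 1.041×10⁻⁵ = 3.716×10⁻⁶ mol.
Φ = 3.41×10⁻⁶ mol / 3.716×10⁻⁶ mol photons = 0.92.

Φ = 0.92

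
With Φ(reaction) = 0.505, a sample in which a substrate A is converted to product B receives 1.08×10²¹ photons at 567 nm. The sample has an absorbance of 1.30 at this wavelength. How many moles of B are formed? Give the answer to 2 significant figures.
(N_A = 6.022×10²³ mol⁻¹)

8.6×10⁻⁴ mol

Moles of photons: 1.08×10²¹ / 6.022×10²³ = 0.001793 mol.
Fraction absorbed: 1 − 10^(−1.30) = 0.9499.
Photons absorbed: 0.9499 × 0.001793 = 0.001703 mol.
Product: Φ × n_abs = 0.505 × 0.001703 = 8.600×10⁻⁴ mol.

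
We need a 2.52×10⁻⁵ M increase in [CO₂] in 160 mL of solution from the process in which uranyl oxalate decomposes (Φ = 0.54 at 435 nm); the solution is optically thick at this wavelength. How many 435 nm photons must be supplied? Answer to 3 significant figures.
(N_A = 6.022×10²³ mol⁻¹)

Product: (2.52×10⁻⁵ M)(0.16 L) = 4.032×10⁻⁶ mol.
Photons that must be absorbed: 4.032×10⁻⁶ / 0.54 = 7.467×10⁻⁶ mol.
Photon count: 7.467×10⁻⁶ × 6.022×10²³ = 4.50×10¹⁸.

4.50×10¹⁸ photons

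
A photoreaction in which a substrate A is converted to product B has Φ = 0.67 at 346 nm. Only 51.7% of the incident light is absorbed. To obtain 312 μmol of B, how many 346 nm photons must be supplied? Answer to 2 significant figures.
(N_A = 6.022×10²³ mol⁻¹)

Product: 312 μmol = 3.12×10⁻⁴ mol.
Photons that must be absorbed: 3.12×10⁻⁴ / 0.67 = 4.657×10⁻⁴ mol.
Incident photons needed: 4.657×10⁻⁴ / 0.517 = 9.008×10⁻⁴ mol.
Photon count: 9.008×10⁻⁴ × 6.022×10²³ = 5.4×10²⁰.

5.4×10²⁰ photons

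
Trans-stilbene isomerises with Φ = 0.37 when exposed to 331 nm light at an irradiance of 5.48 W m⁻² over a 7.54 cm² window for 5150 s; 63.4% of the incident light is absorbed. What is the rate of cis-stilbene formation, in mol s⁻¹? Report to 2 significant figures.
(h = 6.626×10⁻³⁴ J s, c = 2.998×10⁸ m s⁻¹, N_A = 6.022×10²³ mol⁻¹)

2.7×10⁻⁹ mol s⁻¹

Photon energy at 331 nm: hc/λ = (6.626×10⁻³⁴)(2.998×10⁸)/(331×10⁻⁹) = 6.001×10⁻¹⁹ J.
Energy delivered: (5.48 W m⁻²)(7.54×10⁻⁴ m²)(5150 s) = 21.28 J.
Photons incident: 21.28 / 6.001×10⁻¹⁹ = 3.546×10¹⁹, i.e. 3.546×10¹⁹/6.022×10²³ = 5.888×10⁻⁵ mol.
Photons absorbed: 0.634 × 5.888×10⁻⁵ = 3.733×10⁻⁵ mol.
Product formed: 0.37 × 3.733×10⁻⁵ = 1.381×10⁻⁵ mol.
Rate: 1.381×10⁻⁵ / 5150 s = 2.7×10⁻⁹ mol s⁻¹.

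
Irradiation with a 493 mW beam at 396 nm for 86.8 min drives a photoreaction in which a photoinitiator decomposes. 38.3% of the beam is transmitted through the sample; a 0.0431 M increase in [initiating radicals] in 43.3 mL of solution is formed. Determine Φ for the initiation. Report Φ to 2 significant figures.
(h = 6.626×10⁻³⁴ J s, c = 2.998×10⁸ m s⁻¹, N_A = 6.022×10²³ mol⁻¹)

Φ = 0.36

Product: (0.0431 M)(0.0433 L) = 0.001866 mol.
Photon energy at 396 nm: hc/λ = (6.626×10⁻³⁴)(2.998×10⁸)/(396×10⁻⁹) = 5.016×10⁻¹⁹ J.
Energy delivered: (493 mW)(5208 s) = 2568 J.
Photons incident: 2568 / 5.016×10⁻¹⁹ = 5.120×10²¹, i.e. 5.120×10²¹/6.022×10²³ = 0.008502 mol.
Fraction absorbed: 1 − 38.3/100 = 0.6170.
Photons absorbed: 0.6170 × 0.008502 = 0.005246 mol.
Φ = 0.001866 mol / 0.005246 mol photons = 0.36.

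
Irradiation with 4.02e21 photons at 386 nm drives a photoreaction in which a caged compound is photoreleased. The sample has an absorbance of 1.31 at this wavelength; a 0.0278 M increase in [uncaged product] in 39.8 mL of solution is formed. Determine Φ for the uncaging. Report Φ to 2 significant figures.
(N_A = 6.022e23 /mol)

Product: (0.0278 M)(0.0398 L) = 0.001106 mol.
Moles of photons: 4.02e21 / 6.022e23 = 0.006676 mol.
Fraction absorbed: 1 − 10^(−1.31) = 0.9510.
Photons absorbed: 0.9510 × 0.006676 = 0.006349 mol.
Φ = 0.001106 mol / 0.006349 mol photons = 0.17.

Φ = 0.17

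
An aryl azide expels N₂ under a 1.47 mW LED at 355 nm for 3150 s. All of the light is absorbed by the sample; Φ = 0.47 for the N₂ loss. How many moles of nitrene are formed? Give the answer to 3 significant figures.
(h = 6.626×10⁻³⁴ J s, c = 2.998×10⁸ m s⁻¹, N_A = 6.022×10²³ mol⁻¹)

6.46×10⁻⁶ mol

Photon energy at 355 nm: hc/λ = (6.626×10⁻³⁴)(2.998×10⁸)/(355×10⁻⁹) = 5.596×10⁻¹⁹ J.
Energy delivered: (1.47 mW)(3150 s) = 4.631 J.
Photons incident: 4.631 / 5.596×10⁻¹⁹ = 8.276×10¹⁸, i.e. 8.276×10¹⁸/6.022×10²³ = 1.374×10⁻⁵ mol.
Product: Φ × n_abs = 0.47 × 1.374×10⁻⁵ = 6.458×10⁻⁶ mol.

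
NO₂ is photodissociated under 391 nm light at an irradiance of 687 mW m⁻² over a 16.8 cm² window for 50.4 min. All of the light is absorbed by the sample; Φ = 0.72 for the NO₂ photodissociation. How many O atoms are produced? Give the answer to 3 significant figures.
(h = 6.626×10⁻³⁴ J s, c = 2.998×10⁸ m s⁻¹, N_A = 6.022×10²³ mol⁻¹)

Photon energy at 391 nm: hc/λ = (6.626×10⁻³⁴)(2.998×10⁸)/(391×10⁻⁹) = 5.080×10⁻¹⁹ J.
Energy delivered: (687 mW m⁻²)(16.8×10⁻⁴ m²)(3024 s) = 3.490 J.
Photons incident: 3.490 / 5.080×10⁻¹⁹ = 6.870×10¹⁸, i.e. 6.870×10¹⁸/6.022×10²³ = 1.141×10⁻⁵ mol.
Product: Φ × n_abs = 0.72 × 1.141×10⁻⁵ = 8.215×10⁻⁶ mol.
As a count: 8.215×10⁻⁶ × 6.022×10²³ = 4.95×10¹⁸.

4.95×10¹⁸ atoms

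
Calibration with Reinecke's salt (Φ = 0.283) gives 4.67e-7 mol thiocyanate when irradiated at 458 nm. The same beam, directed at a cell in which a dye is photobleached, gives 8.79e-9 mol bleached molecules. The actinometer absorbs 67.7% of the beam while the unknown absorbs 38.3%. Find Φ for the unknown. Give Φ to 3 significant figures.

Photons absorbed by the actinometer: 4.67e-7 / 0.283 = 1.650e-6 mol.
Incident flux: 1.650e-6 / 0.677 = 2.437e-6 einstein.
Absorbed by unknown: 0.383 × 2.437e-6 = 9.334e-7 mol.
Φ(unknown) = 8.79e-9 / 9.334e-7 = 0.00942.

Φ = 0.00942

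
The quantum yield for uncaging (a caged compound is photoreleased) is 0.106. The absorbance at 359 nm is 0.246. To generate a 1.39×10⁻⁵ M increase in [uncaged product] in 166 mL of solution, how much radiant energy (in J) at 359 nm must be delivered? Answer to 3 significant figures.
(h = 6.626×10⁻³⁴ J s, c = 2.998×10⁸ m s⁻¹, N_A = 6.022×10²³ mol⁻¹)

Product: (1.39×10⁻⁵ M)(0.166 L) = 2.307×10⁻⁶ mol.
Photons that must be absorbed: 2.307×10⁻⁶ / 0.106 = 2.176×10⁻⁵ mol.
Fraction absorbed: 1 − 10^(−0.246) = 0.4325.
Incident photons needed: 2.176×10⁻⁵ / 0.4325 = 5.031×10⁻⁵ mol.
Photon energy: hc/λ = 5.533×10⁻¹⁹ J; per mole, 3.332×10⁵ J mol⁻¹.
Energy required: 5.031×10⁻⁵ × 3.332×10⁵ = 16.8 J.

16.8 J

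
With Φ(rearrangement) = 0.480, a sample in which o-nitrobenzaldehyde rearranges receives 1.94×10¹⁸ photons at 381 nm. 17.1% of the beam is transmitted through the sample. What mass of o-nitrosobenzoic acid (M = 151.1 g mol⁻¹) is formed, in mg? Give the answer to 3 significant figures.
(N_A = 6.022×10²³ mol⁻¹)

0.194 mg

Moles of photons: 1.94×10¹⁸ / 6.022×10²³ = 3.222×10⁻⁶ mol.
Fraction absorbed: 1 − 17.1/100 = 0.8290.
Photons absorbed: 0.8290 × 3.222×10⁻⁶ = 2.671×10⁻⁶ mol.
Product: Φ × n_abs = 0.480 × 2.671×10⁻⁶ = 1.282×10⁻⁶ mol.
Mass: 1.282×10⁻⁶ × 151.1 = 1.937×10⁻⁴ g = 0.194 mg.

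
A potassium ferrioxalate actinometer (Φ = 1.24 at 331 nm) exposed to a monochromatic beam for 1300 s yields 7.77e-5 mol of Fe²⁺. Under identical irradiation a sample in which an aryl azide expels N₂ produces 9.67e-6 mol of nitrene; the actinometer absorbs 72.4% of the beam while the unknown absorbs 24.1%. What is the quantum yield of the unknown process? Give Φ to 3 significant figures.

Φ = 0.464

Photons absorbed by the actinometer: 7.77e-5 / 1.24 = 6.266e-5 mol.
Incident flux: 6.266e-5 / 0.724 = 8.655e-5 einstein.
Absorbed by unknown: 0.241 × 8.655e-5 = 2.086e-5 mol.
Φ(unknown) = 9.67e-6 / 2.086e-5 = 0.464.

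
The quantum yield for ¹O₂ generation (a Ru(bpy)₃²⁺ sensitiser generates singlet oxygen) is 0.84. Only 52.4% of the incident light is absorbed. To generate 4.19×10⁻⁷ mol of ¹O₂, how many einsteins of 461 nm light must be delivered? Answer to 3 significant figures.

Photons that must be absorbed: 4.19×10⁻⁷ / 0.84 = 4.988×10⁻⁷ mol.
Incident photons needed: 4.988×10⁻⁷ / 0.524 = 9.519×10⁻⁷ mol.

9.52×10⁻⁷ einstein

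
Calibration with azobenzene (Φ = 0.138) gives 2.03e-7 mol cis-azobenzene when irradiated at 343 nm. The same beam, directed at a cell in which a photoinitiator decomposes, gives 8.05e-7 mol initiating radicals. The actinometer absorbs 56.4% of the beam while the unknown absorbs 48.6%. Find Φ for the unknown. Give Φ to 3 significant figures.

Photons absorbed by the actinometer: 2.03e-7 / 0.138 = 1.471e-6 mol.
Incident flux: 1.471e-6 / 0.564 = 2.608e-6 einstein.
Absorbed by unknown: 0.486 × 2.608e-6 = 1.267e-6 mol.
Φ(unknown) = 8.05e-7 / 1.267e-6 = 0.635.

Φ = 0.635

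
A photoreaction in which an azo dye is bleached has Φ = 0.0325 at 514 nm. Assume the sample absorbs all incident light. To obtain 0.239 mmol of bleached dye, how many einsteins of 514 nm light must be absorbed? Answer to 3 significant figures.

Product: 0.239 mmol = 2.39×10⁻⁴ mol.
Photons that must be absorbed: 2.39×10⁻⁴ / 0.0325 = 0.007354 mol.

0.00735 einstein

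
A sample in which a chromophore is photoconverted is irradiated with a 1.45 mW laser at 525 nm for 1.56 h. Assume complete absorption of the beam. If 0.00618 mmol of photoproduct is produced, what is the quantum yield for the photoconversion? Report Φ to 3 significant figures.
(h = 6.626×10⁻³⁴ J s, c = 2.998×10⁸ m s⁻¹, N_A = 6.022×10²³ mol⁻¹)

Product: 0.00618 mmol = 6.18×10⁻⁶ mol.
Photon energy at 525 nm: hc/λ = (6.626×10⁻³⁴)(2.998×10⁸)/(525×10⁻⁹) = 3.784×10⁻¹⁹ J.
Energy delivered: (1.45 mW)(5616 s) = 8.143 J.
Photons incident: 8.143 / 3.784×10⁻¹⁹ = 2.152×10¹⁹, i.e. 2.152×10¹⁹/6.022×10²³ = 3.574×10⁻⁵ mol.
Φ = 6.18×10⁻⁶ mol / 3.574×10⁻⁵ mol photons = 0.173.

Φ = 0.173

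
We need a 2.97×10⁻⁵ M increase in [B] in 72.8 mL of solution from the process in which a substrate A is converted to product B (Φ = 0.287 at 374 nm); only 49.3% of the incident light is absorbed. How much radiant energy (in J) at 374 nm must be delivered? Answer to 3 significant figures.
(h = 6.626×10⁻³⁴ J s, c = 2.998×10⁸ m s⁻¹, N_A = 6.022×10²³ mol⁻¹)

Product: (2.97×10⁻⁵ M)(0.0728 L) = 2.162×10⁻⁶ mol.
Photons that must be absorbed: 2.162×10⁻⁶ / 0.287 = 7.533×10⁻⁶ mol.
Incident photons needed: 7.533×10⁻⁶ / 0.493 = 1.528×10⁻⁵ mol.
Photon energy: hc/λ = 5.311×10⁻¹⁹ J; per mole, 3.198×10⁵ J mol⁻¹.
Energy required: 1.528×10⁻⁵ × 3.198×10⁵ = 4.89 J.

4.89 J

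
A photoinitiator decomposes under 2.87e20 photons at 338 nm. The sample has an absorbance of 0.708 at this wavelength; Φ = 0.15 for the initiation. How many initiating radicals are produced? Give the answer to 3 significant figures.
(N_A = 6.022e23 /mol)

Moles of photons: 2.87e20 / 6.022e23 = 4.766e-4 mol.
Fraction absorbed: 1 − 10^(−0.708) = 0.8041.
Photons absorbed: 0.8041 × 4.766e-4 = 3.832e-4 mol.
Product: Φ × n_abs = 0.15 × 3.832e-4 = 5.748e-5 mol.
As a count: 5.748e-5 × 6.022e23 = 3.46e19.

3.46e19 initiating radicals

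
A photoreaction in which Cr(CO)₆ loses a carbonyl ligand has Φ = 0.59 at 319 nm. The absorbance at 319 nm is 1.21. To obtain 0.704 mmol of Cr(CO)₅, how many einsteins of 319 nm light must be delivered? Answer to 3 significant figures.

Product: 0.704 mmol = 7.04e-4 mol.
Photons that must be absorbed: 7.04e-4 / 0.59 = 0.001193 mol.
Fraction absorbed: 1 − 10^(−1.21) = 0.9383.
Incident photons needed: 0.001193 / 0.9383 = 0.001271 mol.

0.00127 einstein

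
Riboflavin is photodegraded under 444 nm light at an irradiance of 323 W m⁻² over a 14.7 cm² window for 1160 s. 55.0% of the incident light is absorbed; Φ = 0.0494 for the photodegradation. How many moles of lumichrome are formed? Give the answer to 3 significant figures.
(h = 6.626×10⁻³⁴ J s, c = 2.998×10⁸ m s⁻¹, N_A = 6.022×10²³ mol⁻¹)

5.55×10⁻⁵ mol

Photon energy at 444 nm: hc/λ = (6.626×10⁻³⁴)(2.998×10⁸)/(444×10⁻⁹) = 4.474×10⁻¹⁹ J.
Energy delivered: (323 W m⁻²)(14.7×10⁻⁴ m²)(1160 s) = 550.8 J.
Photons incident: 550.8 / 4.474×10⁻¹⁹ = 1.231×10²¹, i.e. 1.231×10²¹/6.022×10²³ = 0.002044 mol.
Photons absorbed: 0.550 × 0.002044 = 0.001124 mol.
Product: Φ × n_abs = 0.0494 × 0.001124 = 5.553×10⁻⁵ mol.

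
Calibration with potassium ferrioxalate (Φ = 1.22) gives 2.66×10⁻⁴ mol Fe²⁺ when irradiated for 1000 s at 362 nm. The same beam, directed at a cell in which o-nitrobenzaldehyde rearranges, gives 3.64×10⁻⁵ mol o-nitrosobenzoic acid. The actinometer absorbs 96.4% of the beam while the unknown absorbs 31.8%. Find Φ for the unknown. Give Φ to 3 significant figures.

Φ = 0.506

Photons absorbed by the actinometer: 2.66×10⁻⁴ / 1.22 = 2.180×10⁻⁴ mol.
Incident flux: 2.180×10⁻⁴ / 0.964 = 2.261×10⁻⁴ einstein.
Absorbed by unknown: 0.318 × 2.261×10⁻⁴ = 7.190×10⁻⁵ mol.
Φ(unknown) = 3.64×10⁻⁵ / 7.190×10⁻⁵ = 0.506.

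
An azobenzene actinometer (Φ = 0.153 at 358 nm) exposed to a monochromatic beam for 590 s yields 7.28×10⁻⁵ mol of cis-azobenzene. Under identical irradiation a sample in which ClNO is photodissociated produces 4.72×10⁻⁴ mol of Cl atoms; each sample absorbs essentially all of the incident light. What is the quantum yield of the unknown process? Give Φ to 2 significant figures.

Photons absorbed by the actinometer: 7.28×10⁻⁵ / 0.153 = 4.758×10⁻⁴ mol.
Φ(unknown) = 4.72×10⁻⁴ / 4.758×10⁻⁴ = 0.99.

Φ = 0.99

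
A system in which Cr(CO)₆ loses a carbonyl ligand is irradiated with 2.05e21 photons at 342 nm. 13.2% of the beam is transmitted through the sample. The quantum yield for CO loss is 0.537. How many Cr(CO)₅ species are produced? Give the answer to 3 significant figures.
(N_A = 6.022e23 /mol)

9.56e20 species

Moles of photons: 2.05e21 / 6.022e23 = 0.003404 mol.
Fraction absorbed: 1 − 13.2/100 = 0.8680.
Photons absorbed: 0.8680 × 0.003404 = 0.002955 mol.
Product: Φ × n_abs = 0.537 × 0.002955 = 0.001587 mol.
As a count: 0.001587 × 6.022e23 = 9.56e20.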